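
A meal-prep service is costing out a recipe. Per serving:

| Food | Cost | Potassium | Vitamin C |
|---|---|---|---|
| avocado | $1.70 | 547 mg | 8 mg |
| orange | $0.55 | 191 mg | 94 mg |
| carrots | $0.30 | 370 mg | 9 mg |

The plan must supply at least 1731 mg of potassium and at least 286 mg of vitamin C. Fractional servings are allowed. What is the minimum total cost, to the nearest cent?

An LP optimum is at a vertex; with two nutrient constraints at most two foods are used. Check each candidate.
avocado only: max(1731/547, 286/8) = 35.75 servings → $60.77.
orange only: max(1731/191, 286/94) = 9.063 servings → $4.98.
carrots only: max(1731/370, 286/9) = 31.78 servings → $9.53.
avocado + orange with both tight: 2.167 servings and 2.858 servings → $5.26.
avocado + carrots: the both-tight solution has a negative serving — not a feasible corner.
orange + carrots with both tight: 2.73 servings and 3.269 servings → $2.48.
Cheapest feasible corner: $2.48.

$2.48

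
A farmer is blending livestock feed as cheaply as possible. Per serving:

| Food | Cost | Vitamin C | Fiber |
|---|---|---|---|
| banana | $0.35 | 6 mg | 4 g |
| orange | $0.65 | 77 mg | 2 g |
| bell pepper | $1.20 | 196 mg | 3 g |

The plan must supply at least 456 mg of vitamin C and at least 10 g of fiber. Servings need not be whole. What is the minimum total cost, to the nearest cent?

$3.03

A basic optimal solution has at most two foods positive. Try each food alone and each pair with both targets met exactly.
banana only: max(456/6, 10/4) = 76 servings → $26.60.
orange only: max(456/77, 10/2) = 5.922 servings → $3.85.
bell pepper only: max(456/196, 10/3) = 3.333 servings → $4.00.
banana + orange: intersection lies outside the first quadrant.
banana + bell pepper with both tight: 0.7728 servings and 2.303 servings → $3.03.
orange + bell pepper with both tight: 3.677 servings and 0.882 servings → $3.45.
The minimum over all feasible corners is $3.03.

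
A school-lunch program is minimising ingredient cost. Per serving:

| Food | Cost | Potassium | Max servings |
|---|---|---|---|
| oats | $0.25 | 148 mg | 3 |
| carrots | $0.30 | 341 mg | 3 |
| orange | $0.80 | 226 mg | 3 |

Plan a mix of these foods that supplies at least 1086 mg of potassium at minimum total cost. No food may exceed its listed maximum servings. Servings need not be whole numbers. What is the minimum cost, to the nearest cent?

$1.01

Cost per mg of potassium: carrots $0.0009, oats $0.0017, orange $0.0035.
Take 3 servings of carrots: +1023.0 mg potassium for $0.90 (total $0.90, still need 63.0 mg).
Take 0.4257 servings of oats: +63.0 mg potassium for $0.11 (total $1.01, still need 0.0 mg).
Filling from the cheapest source first is optimal under one linear minimum: $1.01.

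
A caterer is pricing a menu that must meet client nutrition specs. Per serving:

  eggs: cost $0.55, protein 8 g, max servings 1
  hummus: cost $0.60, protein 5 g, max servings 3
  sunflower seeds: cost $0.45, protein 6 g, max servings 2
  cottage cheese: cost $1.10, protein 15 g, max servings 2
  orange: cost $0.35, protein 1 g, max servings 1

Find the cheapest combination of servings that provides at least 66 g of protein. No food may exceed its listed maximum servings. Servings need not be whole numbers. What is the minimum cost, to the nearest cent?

$5.80

Cost per g of protein: eggs $0.0688, cottage cheese $0.0733, sunflower seeds $0.0750, hummus $0.1200, orange $0.3500.
Take 1 serving of eggs: +8.0 g protein for $0.55 (total $0.55, still need 58.0 g).
Take 2 servings of cottage cheese: +30.0 g protein for $2.20 (total $2.75, still need 28.0 g).
Take 2 servings of sunflower seeds: +12.0 g protein for $0.90 (total $3.65, still need 16.0 g).
Take 3 servings of hummus: +15.0 g protein for $1.80 (total $5.45, still need 1.0 g).
Take 1 serving of orange: +1.0 g protein for $0.35 (total $5.80, still need 0.0 g).
Filling from the cheapest source first is optimal under one linear minimum: $5.80.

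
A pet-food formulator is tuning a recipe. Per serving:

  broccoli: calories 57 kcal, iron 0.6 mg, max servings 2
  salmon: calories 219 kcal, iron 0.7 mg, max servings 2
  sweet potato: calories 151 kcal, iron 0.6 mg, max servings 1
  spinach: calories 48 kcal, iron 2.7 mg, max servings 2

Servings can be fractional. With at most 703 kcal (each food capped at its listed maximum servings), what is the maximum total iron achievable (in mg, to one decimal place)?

Iron per kcal: spinach 0.05625, broccoli 0.01053, sweet potato 0.003974, salmon 0.003196.
Take 2 servings of spinach: uses 96 kcal, +5.4 mg iron (running total 5.4 mg).
Take 2 servings of broccoli: uses 114 kcal, +1.2 mg iron (running total 6.6 mg).
Take 1 serving of sweet potato: uses 151 kcal, +0.6 mg iron (running total 7.2 mg).
Take 1.562 servings of salmon: uses 342 kcal, +1.1 mg iron (running total 8.3 mg).
Greedy by best ratio exhausts the calories allowance optimally: 8.3 mg.

8.3 mg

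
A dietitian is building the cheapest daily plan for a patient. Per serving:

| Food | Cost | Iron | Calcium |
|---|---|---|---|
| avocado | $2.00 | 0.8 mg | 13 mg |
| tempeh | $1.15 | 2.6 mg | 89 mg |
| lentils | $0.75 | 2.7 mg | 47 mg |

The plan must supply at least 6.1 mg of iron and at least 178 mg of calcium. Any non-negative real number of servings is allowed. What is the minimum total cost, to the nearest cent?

An LP optimum is at a vertex; with two nutrient constraints at most two foods are used. Check each candidate.
avocado only: max(6.1/0.8, 178/13) = 13.69 servings → $27.38.
tempeh only: max(6.1/2.6, 178/89) = 2.346 servings → $2.70.
lentils only: max(6.1/2.7, 178/47) = 3.787 servings → $2.84.
avocado + tempeh with both tight: 2.142 servings and 1.687 servings → $6.22.
avocado + lentils: intersection lies outside the first quadrant.
tempeh + lentils with both tight: 1.642 servings and 0.6782 servings → $2.40.
So the least-cost plan costs $2.40.

$2.40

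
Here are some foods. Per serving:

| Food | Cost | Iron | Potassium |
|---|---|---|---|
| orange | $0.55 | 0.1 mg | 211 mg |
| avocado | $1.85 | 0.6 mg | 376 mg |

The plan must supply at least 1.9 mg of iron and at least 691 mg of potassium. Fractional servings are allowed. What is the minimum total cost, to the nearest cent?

$5.86

The cheapest plan sits at a corner of the feasible region — with two constraints it uses at most two foods.
orange only: max(1.9/0.1, 691/211) = 19 servings → $10.45.
avocado only: max(1.9/0.6, 691/376) = 3.167 servings → $5.86.
orange + avocado with both targets exact would need a negative amount; discard.
So the least-cost plan costs $5.86.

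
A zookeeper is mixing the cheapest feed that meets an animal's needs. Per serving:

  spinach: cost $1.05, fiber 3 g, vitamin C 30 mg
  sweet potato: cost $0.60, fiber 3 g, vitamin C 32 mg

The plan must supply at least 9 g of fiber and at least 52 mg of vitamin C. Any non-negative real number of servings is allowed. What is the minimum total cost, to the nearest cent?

$1.80

spinach only: max(9/3, 52/30) = 3 servings → $3.15.
sweet potato only: max(9/3, 52/32) = 3 servings → $1.80.
spinach + sweet potato with both targets exact would need a negative amount; discard.
So the least-cost plan costs $1.80.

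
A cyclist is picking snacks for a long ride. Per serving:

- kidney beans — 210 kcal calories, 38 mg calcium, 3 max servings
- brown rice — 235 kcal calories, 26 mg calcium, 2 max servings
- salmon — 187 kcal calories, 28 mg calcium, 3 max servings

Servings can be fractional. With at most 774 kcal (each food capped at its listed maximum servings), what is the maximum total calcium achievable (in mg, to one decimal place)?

135.6 mg

Calcium per kcal: kidney beans 0.181, salmon 0.1497, brown rice 0.1106.
Take 3 servings of kidney beans: uses 630 kcal, +114.0 mg calcium (running total 114.0 mg).
Take 0.7701 servings of salmon: uses 144 kcal, +21.6 mg calcium (running total 135.6 mg).
Filling greedily by calcium-per-kcal is optimal for one linear limit, giving 135.6 mg.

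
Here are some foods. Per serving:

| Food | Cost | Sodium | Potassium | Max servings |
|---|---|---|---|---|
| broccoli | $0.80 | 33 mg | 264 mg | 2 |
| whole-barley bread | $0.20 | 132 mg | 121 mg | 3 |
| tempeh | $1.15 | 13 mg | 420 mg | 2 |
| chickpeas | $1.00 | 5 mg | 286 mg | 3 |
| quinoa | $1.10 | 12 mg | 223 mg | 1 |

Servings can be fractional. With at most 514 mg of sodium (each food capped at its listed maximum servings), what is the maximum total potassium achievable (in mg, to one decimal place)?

Potassium per mg sodium: chickpeas 57.2, tempeh 32.31, quinoa 18.58, broccoli 8, whole-barley bread 0.9167.
Take 3 servings of chickpeas: uses 15 mg sodium, +858.0 mg potassium (running total 858.0 mg).
Take 2 servings of tempeh: uses 26 mg sodium, +840.0 mg potassium (running total 1698.0 mg).
Take 1 serving of quinoa: uses 12 mg sodium, +223.0 mg potassium (running total 1921.0 mg).
Take 2 servings of broccoli: uses 66 mg sodium, +528.0 mg potassium (running total 2449.0 mg).
Take 2.992 servings of whole-barley bread: uses 395 mg sodium, +362.1 mg potassium (running total 2811.1 mg).
Filling greedily by potassium-per-mg sodium is optimal for one linear limit, giving 2811.1 mg.

2811.1 mg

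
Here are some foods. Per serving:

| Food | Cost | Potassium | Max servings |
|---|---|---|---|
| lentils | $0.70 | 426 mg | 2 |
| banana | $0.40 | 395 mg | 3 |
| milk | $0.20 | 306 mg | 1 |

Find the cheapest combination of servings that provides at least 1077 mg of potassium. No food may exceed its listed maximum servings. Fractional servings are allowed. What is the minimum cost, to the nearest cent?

Cost per mg of potassium: milk $0.0007, banana $0.0010, lentils $0.0016.
Take 1 serving of milk: +306.0 mg potassium for $0.20 (total $0.20, still need 771.0 mg).
Take 1.952 servings of banana: +771.0 mg potassium for $0.78 (total $0.98, still need 0.0 mg).
Filling from the cheapest source first is optimal under one linear minimum: $0.98.

$0.98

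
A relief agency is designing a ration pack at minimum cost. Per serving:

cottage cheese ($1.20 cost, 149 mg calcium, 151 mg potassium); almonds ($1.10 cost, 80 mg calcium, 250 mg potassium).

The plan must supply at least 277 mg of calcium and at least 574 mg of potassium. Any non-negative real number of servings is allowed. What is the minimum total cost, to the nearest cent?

The cheapest plan sits at a corner of the feasible region — with two constraints it uses at most two foods.
cottage cheese only: max(277/149, 574/151) = 3.801 servings → $4.56.
almonds only: max(277/80, 574/250) = 3.462 servings → $3.81.
cottage cheese + almonds with both tight: 0.9269 servings and 1.736 servings → $3.02.
The minimum over all feasible corners is $3.02.

$3.02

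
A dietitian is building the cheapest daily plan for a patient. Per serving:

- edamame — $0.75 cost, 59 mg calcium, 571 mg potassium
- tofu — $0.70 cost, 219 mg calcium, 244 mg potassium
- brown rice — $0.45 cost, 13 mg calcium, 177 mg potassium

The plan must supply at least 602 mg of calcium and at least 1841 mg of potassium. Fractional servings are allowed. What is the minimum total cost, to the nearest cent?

$3.22

This is a tiny linear program; its minimum lies at a vertex of the feasible set. List the vertices and price them.
edamame only: max(602/59, 1841/571) = 10.2 servings → $7.65.
tofu only: max(602/219, 1841/244) = 7.545 servings → $5.28.
brown rice only: max(602/13, 1841/177) = 46.31 servings → $20.84.
edamame + tofu with both tight: 2.316 servings and 2.125 servings → $3.22.
edamame + brown rice with both targets exact would need a negative amount; discard.
tofu + brown rice with both tight: 2.321 servings and 7.201 servings → $4.87.
Cheapest feasible corner: $3.22.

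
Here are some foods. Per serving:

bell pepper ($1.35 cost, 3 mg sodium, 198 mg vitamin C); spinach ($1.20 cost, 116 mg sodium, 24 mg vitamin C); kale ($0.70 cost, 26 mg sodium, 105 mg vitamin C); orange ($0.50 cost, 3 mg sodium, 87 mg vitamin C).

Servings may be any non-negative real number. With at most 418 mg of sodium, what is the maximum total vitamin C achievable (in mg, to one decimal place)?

Vitamin C per mg sodium: bell pepper 66, orange 29, kale 4.038, spinach 0.2069.
With no serving limits, spend the whole sodium allowance on bell pepper: 418 mg / 3 mg × 198 mg = 27588.0 mg.

27588.0 mg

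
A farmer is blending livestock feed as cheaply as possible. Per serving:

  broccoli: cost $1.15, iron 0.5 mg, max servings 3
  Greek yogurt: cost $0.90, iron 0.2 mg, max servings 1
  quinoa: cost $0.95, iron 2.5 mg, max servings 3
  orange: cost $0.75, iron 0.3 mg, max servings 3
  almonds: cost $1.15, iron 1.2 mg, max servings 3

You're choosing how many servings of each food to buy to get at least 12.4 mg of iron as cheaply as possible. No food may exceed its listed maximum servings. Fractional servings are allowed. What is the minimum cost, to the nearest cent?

$9.29

Cost per mg of iron: quinoa $0.3800, almonds $0.9583, broccoli $2.3000, orange $2.5000, Greek yogurt $4.5000.
Take 3 servings of quinoa: +7.5 mg iron for $2.85 (total $2.85, still need 4.9 mg).
Take 3 servings of almonds: +3.6 mg iron for $3.45 (total $6.30, still need 1.3 mg).
Take 2.6 servings of broccoli: +1.3 mg iron for $2.99 (total $9.29, still need 0.0 mg).
Greedy by cheapest-per-mg is optimal for a single linear constraint, so the minimum cost is $9.29.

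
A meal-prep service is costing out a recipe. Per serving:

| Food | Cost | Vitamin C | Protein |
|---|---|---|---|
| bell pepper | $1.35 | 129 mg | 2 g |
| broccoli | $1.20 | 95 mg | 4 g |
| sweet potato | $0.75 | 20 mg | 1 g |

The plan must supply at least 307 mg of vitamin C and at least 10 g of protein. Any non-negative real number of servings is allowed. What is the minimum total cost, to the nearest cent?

$3.64

Check every corner: each single food scaled to meet both minima, and each pair solved so both constraints bind.
bell pepper only: max(307/129, 10/2) = 5 servings → $6.75.
broccoli only: max(307/95, 10/4) = 3.232 servings → $3.88.
sweet potato only: max(307/20, 10/1) = 15.35 servings → $11.51.
bell pepper + broccoli with both tight: 0.8528 servings and 2.074 servings → $3.64.
bell pepper + sweet potato with both tight: 1.202 servings and 7.596 servings → $7.32.
broccoli + sweet potato: intersection lies outside the first quadrant.
Cheapest feasible corner: $3.64.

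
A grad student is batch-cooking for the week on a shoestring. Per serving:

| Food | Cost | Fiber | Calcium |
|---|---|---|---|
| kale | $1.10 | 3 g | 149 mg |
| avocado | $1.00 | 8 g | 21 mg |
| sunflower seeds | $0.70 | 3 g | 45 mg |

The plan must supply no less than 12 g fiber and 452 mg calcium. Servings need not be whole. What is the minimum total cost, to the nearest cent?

kale only: max(12/3, 452/149) = 4 servings → $4.40.
avocado only: max(12/8, 452/21) = 21.52 servings → $21.52.
sunflower seeds only: max(12/3, 452/45) = 10.04 servings → $7.03.
kale + avocado with both tight: 2.98 servings and 0.3826 servings → $3.66.
kale + sunflower seeds with both tight: 2.615 servings and 1.385 servings → $3.85.
avocado + sunflower seeds with both targets exact would need a negative amount; discard.
The minimum over all feasible corners is $3.66.

$3.66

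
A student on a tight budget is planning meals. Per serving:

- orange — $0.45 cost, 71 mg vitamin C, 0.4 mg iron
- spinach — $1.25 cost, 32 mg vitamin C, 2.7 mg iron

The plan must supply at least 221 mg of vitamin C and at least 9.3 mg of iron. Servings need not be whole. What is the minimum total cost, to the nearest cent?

$4.75

For a min-cost LP with two ≥-constraints, a basic feasible solution has at most two positive variables.
orange only: max(221/71, 9.3/0.4) = 23.25 servings → $10.46.
spinach only: max(221/32, 9.3/2.7) = 6.906 servings → $8.63.
orange + spinach with both tight: 1.672 servings and 3.197 servings → $4.75.
So the least-cost plan costs $4.75.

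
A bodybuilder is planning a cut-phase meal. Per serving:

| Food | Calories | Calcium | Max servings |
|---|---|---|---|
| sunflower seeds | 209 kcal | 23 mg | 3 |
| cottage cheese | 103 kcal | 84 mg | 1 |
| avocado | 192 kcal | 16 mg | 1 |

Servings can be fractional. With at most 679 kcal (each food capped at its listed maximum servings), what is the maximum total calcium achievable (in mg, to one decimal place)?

147.4 mg

Calcium per kcal: cottage cheese 0.8155, sunflower seeds 0.11, avocado 0.08333.
Take 1 serving of cottage cheese: uses 103 kcal, +84.0 mg calcium (running total 84.0 mg).
Take 2.756 servings of sunflower seeds: uses 576 kcal, +63.4 mg calcium (running total 147.4 mg).
Filling greedily by calcium-per-kcal is optimal for one linear limit, giving 147.4 mg.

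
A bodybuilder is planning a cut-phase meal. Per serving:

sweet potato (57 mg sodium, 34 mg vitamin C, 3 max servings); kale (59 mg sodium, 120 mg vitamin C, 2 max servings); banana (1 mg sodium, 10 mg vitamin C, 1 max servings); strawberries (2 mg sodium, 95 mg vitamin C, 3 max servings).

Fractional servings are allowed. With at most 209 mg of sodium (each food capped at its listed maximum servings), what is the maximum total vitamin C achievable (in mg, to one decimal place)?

585.1 mg

Vitamin C per mg sodium: strawberries 47.5, banana 10, kale 2.034, sweet potato 0.5965.
Take 3 servings of strawberries: uses 6 mg sodium, +285.0 mg vitamin C (running total 285.0 mg).
Take 1 serving of banana: uses 1 mg sodium, +10.0 mg vitamin C (running total 295.0 mg).
Take 2 servings of kale: uses 118 mg sodium, +240.0 mg vitamin C (running total 535.0 mg).
Take 1.474 servings of sweet potato: uses 84 mg sodium, +50.1 mg vitamin C (running total 585.1 mg).
Greedy by best ratio exhausts the sodium allowance optimally: 585.1 mg.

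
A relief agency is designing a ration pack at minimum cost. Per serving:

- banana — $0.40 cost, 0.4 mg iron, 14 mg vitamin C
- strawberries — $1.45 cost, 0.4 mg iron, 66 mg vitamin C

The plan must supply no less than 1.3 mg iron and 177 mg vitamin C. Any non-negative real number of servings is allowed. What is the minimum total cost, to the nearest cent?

Minimising a linear cost over {iron ≥ 1.3, vitamin C ≥ 177, servings ≥ 0} — the optimum is at a vertex, using one or two foods.
banana only: max(1.3/0.4, 177/14) = 12.64 servings → $5.06.
strawberries only: max(1.3/0.4, 177/66) = 3.25 servings → $4.71.
banana + strawberries with both tight: 0.7212 servings and 2.529 servings → $3.96.
Cheapest feasible corner: $3.96.

$3.96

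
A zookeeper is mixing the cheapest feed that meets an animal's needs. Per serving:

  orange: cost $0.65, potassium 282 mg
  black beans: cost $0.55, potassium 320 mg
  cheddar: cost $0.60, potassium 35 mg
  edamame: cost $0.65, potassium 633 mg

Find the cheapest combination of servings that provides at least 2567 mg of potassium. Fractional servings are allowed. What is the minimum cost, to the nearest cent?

Cost per mg of potassium: edamame $0.0010, black beans $0.0017, orange $0.0023, cheddar $0.0171.
With no serving limits, use only edamame: 2567 mg / 633 mg = 4.055 servings × $0.65 = $2.64.

$2.64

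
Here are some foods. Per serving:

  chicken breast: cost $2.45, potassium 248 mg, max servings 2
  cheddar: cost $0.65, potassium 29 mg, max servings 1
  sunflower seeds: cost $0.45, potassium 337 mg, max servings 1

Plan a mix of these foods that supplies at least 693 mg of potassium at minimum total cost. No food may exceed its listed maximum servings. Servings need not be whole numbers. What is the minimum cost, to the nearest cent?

Cost per mg of potassium: sunflower seeds $0.0013, chicken breast $0.0099, cheddar $0.0224.
Take 1 serving of sunflower seeds: +337.0 mg potassium for $0.45 (total $0.45, still need 356.0 mg).
Take 1.435 servings of chicken breast: +356.0 mg potassium for $3.52 (total $3.97, still need 0.0 mg).
Filling from the cheapest source first is optimal under one linear minimum: $3.97.

$3.97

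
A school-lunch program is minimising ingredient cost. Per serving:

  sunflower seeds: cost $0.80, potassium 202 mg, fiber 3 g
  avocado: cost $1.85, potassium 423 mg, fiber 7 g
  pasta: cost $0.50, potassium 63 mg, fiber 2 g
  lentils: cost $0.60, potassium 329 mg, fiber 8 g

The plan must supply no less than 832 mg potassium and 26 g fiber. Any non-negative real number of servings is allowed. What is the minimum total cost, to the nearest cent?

$1.95

Two binding constraints pin down two serving amounts, so the optimal mix uses at most two foods. The candidates are each food alone (scaled to the tighter of potassium/fiber) and each pair with both constraints tight.
sunflower seeds only: max(832/202, 26/3) = 8.667 servings → $6.93.
avocado only: max(832/423, 26/7) = 3.714 servings → $6.87.
pasta only: max(832/63, 26/2) = 13.21 servings → $6.60.
lentils only: max(832/329, 26/8) = 3.25 servings → $1.95.
sunflower seeds + avocado: the both-tight solution has a negative serving — not a feasible corner.
sunflower seeds + pasta with both tight: 0.1209 servings and 12.82 servings → $6.51.
sunflower seeds + lentils with both targets exact would need a negative amount; discard.
avocado + pasta with both tight: 0.0642 servings and 12.78 servings → $6.51.
avocado + lentils: the both-tight solution has a negative serving — not a feasible corner.
pasta + lentils with both tight: 12.32 servings and 0.1688 servings → $6.26.
So the least-cost plan costs $1.95.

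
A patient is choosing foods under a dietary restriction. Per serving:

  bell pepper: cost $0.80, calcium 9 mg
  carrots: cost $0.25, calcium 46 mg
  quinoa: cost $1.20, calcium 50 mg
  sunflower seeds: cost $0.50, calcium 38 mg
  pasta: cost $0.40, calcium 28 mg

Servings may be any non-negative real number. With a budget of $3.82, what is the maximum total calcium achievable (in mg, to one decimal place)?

702.9 mg

Calcium per dollar: carrots 184, sunflower seeds 76, pasta 70, quinoa 41.67, bell pepper 11.25.
With no serving limits, spend the whole cost allowance on carrots: $3.82 / $0.25 × 46 mg = 702.9 mg.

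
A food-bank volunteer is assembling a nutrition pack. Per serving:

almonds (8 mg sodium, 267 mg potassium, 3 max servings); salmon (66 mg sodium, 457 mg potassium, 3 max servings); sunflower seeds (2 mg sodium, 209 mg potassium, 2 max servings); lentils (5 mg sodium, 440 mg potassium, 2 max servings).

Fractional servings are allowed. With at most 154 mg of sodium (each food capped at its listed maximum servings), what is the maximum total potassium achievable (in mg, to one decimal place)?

2902.2 mg

Potassium per mg sodium: sunflower seeds 104.5, lentils 88, almonds 33.38, salmon 6.924.
Take 2 servings of sunflower seeds: uses 4 mg sodium, +418.0 mg potassium (running total 418.0 mg).
Take 2 servings of lentils: uses 10 mg sodium, +880.0 mg potassium (running total 1298.0 mg).
Take 3 servings of almonds: uses 24 mg sodium, +801.0 mg potassium (running total 2099.0 mg).
Take 1.758 servings of salmon: uses 116 mg sodium, +803.2 mg potassium (running total 2902.2 mg).
Greedy by best ratio exhausts the sodium allowance optimally: 2902.2 mg.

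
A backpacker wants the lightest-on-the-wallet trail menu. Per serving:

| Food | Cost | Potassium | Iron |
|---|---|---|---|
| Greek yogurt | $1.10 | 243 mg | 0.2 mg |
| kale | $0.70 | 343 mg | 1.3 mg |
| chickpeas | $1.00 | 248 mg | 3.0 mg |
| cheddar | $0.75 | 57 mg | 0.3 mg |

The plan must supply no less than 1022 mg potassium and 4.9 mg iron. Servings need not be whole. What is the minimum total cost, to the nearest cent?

At the optimum either one food covers both requirements or two foods hit both targets exactly; no other combination can be cheaper.
Greek yogurt only: max(1022/243, 4.9/0.2) = 24.5 servings → $26.95.
kale only: max(1022/343, 4.9/1.3) = 3.769 servings → $2.64.
chickpeas only: max(1022/248, 4.9/3.0) = 4.121 servings → $4.12.
cheddar only: max(1022/57, 4.9/0.3) = 17.93 servings → $13.45.
Greek yogurt + kale with both targets exact would need a negative amount; discard.
Greek yogurt + chickpeas with both tight: 2.724 servings and 1.452 servings → $4.45.
Greek yogurt + cheddar with both tight: 0.4439 servings and 16.04 servings → $12.52.
kale + chickpeas with both tight: 2.619 servings and 0.4983 servings → $2.33.
kale + cheddar with both tight: 0.9479 servings and 12.23 servings → $9.83.
chickpeas + cheddar with both targets exact would need a negative amount; discard.
Cheapest feasible corner: $2.33.

$2.33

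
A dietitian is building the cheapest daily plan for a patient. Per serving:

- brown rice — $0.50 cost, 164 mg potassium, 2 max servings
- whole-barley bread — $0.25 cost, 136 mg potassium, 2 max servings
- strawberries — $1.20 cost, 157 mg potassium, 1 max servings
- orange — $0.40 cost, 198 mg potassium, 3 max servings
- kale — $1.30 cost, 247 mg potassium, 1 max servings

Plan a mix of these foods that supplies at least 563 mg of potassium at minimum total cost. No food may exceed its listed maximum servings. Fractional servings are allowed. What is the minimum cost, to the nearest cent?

Cost per mg of potassium: whole-barley bread $0.0018, orange $0.0020, brown rice $0.0030, kale $0.0053, strawberries $0.0076.
Take 2 servings of whole-barley bread: +272.0 mg potassium for $0.50 (total $0.50, still need 291.0 mg).
Take 1.47 servings of orange: +291.0 mg potassium for $0.59 (total $1.09, still need 0.0 mg).
Filling from the cheapest source first is optimal under one linear minimum: $1.09.

$1.09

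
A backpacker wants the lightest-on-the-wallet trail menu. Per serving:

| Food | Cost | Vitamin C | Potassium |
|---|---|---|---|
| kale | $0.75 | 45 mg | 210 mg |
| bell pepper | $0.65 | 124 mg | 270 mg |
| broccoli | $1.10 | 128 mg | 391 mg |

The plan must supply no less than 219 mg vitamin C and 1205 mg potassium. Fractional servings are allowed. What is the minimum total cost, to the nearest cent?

Check every corner: each single food scaled to meet both minima, and each pair solved so both constraints bind.
kale only: max(219/45, 1205/210) = 5.738 servings → $4.30.
bell pepper only: max(219/124, 1205/270) = 4.463 servings → $2.90.
broccoli only: max(219/128, 1205/391) = 3.082 servings → $3.39.
kale + bell pepper: intersection lies outside the first quadrant.
kale + broccoli with both targets exact would need a negative amount; discard.
bell pepper + broccoli with both targets exact would need a negative amount; discard.
Cheapest feasible corner: $2.90.

$2.90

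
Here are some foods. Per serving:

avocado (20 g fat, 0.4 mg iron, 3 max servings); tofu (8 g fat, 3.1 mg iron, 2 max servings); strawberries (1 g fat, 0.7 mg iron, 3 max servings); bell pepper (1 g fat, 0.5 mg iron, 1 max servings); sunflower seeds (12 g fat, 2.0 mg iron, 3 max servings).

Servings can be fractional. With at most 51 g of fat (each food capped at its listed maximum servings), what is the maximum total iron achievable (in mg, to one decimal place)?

Iron per g fat: strawberries 0.7, bell pepper 0.5, tofu 0.3875, sunflower seeds 0.1667, avocado 0.02.
Take 3 servings of strawberries: uses 3 g fat, +2.1 mg iron (running total 2.1 mg).
Take 1 serving of bell pepper: uses 1 g fat, +0.5 mg iron (running total 2.6 mg).
Take 2 servings of tofu: uses 16 g fat, +6.2 mg iron (running total 8.8 mg).
Take 2.583 servings of sunflower seeds: uses 31 g fat, +5.2 mg iron (running total 14.0 mg).
Greedy by best ratio exhausts the fat allowance optimally: 14.0 mg.

14.0 mg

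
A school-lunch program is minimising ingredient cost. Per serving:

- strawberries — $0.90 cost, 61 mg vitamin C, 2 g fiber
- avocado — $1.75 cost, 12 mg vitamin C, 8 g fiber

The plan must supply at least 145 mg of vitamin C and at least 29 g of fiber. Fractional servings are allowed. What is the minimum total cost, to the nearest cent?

Compare the cost at each extreme point of the feasible region.
strawberries only: max(145/61, 29/2) = 14.5 servings → $13.05.
avocado only: max(145/12, 29/8) = 12.08 servings → $21.15.
strawberries + avocado with both tight: 1.75 servings and 3.188 servings → $7.15.
Cheapest feasible corner: $7.15.

$7.15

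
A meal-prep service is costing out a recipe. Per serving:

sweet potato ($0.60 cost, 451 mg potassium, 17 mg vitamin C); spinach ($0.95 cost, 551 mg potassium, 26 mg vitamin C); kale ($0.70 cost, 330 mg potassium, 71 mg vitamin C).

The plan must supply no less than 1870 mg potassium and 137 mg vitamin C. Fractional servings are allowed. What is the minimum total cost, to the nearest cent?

Compare the cost at each extreme point of the feasible region.
sweet potato only: max(1870/451, 137/17) = 8.059 servings → $4.84.
spinach only: max(1870/551, 137/26) = 5.269 servings → $5.01.
kale only: max(1870/330, 137/71) = 5.667 servings → $3.97.
sweet potato + spinach: the both-tight solution has a negative serving — not a feasible corner.
sweet potato + kale with both tight: 3.315 servings and 1.136 servings → $2.78.
spinach + kale with both tight: 2.867 servings and 0.8797 servings → $3.34.
Cheapest feasible corner: $2.78.

$2.78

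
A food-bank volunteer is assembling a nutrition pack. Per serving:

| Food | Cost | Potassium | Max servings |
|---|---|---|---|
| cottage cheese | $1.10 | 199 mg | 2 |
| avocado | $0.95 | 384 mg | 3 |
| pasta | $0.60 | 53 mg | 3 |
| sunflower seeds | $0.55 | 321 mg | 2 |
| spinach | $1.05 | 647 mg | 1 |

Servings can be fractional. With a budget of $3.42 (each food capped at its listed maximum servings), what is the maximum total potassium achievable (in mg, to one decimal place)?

Potassium per dollar: spinach 616.2, sunflower seeds 583.6, avocado 404.2, cottage cheese 180.9, pasta 88.33.
Take 1 serving of spinach: spends $1.05, +647.0 mg potassium (running total 647.0 mg).
Take 2 servings of sunflower seeds: spends $1.10, +642.0 mg potassium (running total 1289.0 mg).
Take 1.337 servings of avocado: spends $1.27, +513.3 mg potassium (running total 1802.3 mg).
Greedy by best ratio exhausts the cost allowance optimally: 1802.3 mg.

1802.3 mg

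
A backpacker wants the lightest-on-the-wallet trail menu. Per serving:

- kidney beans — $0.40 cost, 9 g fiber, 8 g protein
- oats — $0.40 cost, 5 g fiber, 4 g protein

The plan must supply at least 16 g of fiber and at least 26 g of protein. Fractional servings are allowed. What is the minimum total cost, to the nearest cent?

$1.30

At the optimum either one food covers both requirements or two foods hit both targets exactly; no other combination can be cheaper.
kidney beans only: max(16/9, 26/8) = 3.25 servings → $1.30.
oats only: max(16/5, 26/4) = 6.5 servings → $2.60.
kidney beans + oats: intersection lies outside the first quadrant.
The minimum over all feasible corners is $1.30.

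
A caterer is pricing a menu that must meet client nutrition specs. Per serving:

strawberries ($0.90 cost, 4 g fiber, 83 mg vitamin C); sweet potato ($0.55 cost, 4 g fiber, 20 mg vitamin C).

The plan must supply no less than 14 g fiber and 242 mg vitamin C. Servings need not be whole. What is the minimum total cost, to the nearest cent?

Minimising a linear cost over {fiber ≥ 14, vitamin C ≥ 242, servings ≥ 0} — the optimum is at a vertex, using one or two foods.
strawberries only: max(14/4, 242/83) = 3.5 servings → $3.15.
sweet potato only: max(14/4, 242/20) = 12.1 servings → $6.66.
strawberries + sweet potato with both tight: 2.73 servings and 0.7698 servings → $2.88.
Cheapest feasible corner: $2.88.

$2.88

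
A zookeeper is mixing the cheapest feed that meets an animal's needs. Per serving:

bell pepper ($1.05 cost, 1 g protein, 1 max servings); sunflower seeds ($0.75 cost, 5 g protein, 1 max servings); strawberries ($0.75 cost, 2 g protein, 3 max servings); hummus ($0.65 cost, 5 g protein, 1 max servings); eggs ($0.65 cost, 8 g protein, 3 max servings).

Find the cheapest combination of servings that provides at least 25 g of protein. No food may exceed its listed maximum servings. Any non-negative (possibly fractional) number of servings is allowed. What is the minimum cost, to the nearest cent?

$2.08

Cost per g of protein: eggs $0.0813, hummus $0.1300, sunflower seeds $0.1500, strawberries $0.3750, bell pepper $1.0500.
Take 3 servings of eggs: +24.0 g protein for $1.95 (total $1.95, still need 1.0 g).
Take 0.2 servings of hummus: +1.0 g protein for $0.13 (total $2.08, still need 0.0 g).
Greedy by cheapest-per-g is optimal for a single linear constraint, so the minimum cost is $2.08.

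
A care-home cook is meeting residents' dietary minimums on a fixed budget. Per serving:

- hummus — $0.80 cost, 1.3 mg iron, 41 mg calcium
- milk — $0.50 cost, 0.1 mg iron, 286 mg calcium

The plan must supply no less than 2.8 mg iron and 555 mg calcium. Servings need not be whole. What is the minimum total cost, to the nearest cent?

$2.45

At the optimum either one food covers both requirements or two foods hit both targets exactly; no other combination can be cheaper.
hummus only: max(2.8/1.3, 555/41) = 13.54 servings → $10.83.
milk only: max(2.8/0.1, 555/286) = 28 servings → $14.00.
hummus + milk with both tight: 2.027 servings and 1.65 servings → $2.45.
Cheapest feasible corner: $2.45.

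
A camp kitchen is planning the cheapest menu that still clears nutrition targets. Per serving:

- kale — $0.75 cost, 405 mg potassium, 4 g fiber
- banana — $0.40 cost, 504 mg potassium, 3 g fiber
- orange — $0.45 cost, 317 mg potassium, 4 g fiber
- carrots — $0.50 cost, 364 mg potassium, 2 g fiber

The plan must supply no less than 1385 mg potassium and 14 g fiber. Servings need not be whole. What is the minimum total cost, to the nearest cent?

$1.64

Compare the cost at each extreme point of the feasible region.
kale only: max(1385/405, 14/4) = 3.5 servings → $2.62.
banana only: max(1385/504, 14/3) = 4.667 servings → $1.87.
orange only: max(1385/317, 14/4) = 4.369 servings → $1.97.
carrots only: max(1385/364, 14/2) = 7 servings → $3.50.
kale + banana with both targets exact would need a negative amount; discard.
kale + orange with both tight: 3.131 servings and 0.3693 servings → $2.51.
kale + carrots: the both-tight solution has a negative serving — not a feasible corner.
banana + orange with both tight: 1.035 servings and 2.724 servings → $1.64.
banana + carrots: intersection lies outside the first quadrant.
orange + carrots with both tight: 2.83 servings and 1.341 servings → $1.94.
The minimum over all feasible corners is $1.64.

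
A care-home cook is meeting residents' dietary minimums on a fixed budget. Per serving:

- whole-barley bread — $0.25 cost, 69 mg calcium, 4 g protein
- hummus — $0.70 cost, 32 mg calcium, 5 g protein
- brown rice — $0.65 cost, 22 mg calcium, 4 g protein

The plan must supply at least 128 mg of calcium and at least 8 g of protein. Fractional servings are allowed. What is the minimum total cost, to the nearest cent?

$0.50

Compare the cost at each extreme point of the feasible region.
whole-barley bread only: max(128/69, 8/4) = 2 servings → $0.50.
hummus only: max(128/32, 8/5) = 4 servings → $2.80.
brown rice only: max(128/22, 8/4) = 5.818 servings → $3.78.
whole-barley bread + hummus with both tight: 1.77 servings and 0.1843 servings → $0.57.
whole-barley bread + brown rice with both tight: 1.787 servings and 0.2128 servings → $0.59.
hummus + brown rice: intersection lies outside the first quadrant.
The minimum over all feasible corners is $0.50.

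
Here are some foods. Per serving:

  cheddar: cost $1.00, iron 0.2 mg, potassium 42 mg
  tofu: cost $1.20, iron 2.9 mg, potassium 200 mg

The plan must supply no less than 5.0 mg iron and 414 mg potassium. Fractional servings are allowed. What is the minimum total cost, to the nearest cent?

Minimising a linear cost over {iron ≥ 5.0, potassium ≥ 414, servings ≥ 0} — the optimum is at a vertex, using one or two foods.
cheddar only: max(5.0/0.2, 414/42) = 25 servings → $25.00.
tofu only: max(5.0/2.9, 414/200) = 2.07 servings → $2.48.
cheddar + tofu with both tight: 2.452 servings and 1.555 servings → $4.32.
Cheapest feasible corner: $2.48.

$2.48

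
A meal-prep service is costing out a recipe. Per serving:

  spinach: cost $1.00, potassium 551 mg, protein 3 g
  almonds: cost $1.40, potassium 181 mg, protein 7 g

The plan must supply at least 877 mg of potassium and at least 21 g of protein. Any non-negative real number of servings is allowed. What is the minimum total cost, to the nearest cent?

This is a tiny linear program; its minimum lies at a vertex of the feasible set. List the vertices and price them.
spinach only: max(877/551, 21/3) = 7 servings → $7.00.
almonds only: max(877/181, 21/7) = 4.845 servings → $6.78.
spinach + almonds with both tight: 0.7055 servings and 2.698 servings → $4.48.
The minimum over all feasible corners is $4.48.

$4.48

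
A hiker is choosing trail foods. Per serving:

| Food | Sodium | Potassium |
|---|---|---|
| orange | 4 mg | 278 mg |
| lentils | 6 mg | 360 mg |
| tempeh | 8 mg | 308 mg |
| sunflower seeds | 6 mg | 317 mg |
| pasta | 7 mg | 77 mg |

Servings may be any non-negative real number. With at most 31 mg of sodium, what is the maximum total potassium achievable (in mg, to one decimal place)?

2154.5 mg

Potassium per mg sodium: orange 69.5, lentils 60, sunflower seeds 52.83, tempeh 38.5, pasta 11.
With no serving limits, spend the whole sodium allowance on orange: 31 mg / 4 mg × 278 mg = 2154.5 mg.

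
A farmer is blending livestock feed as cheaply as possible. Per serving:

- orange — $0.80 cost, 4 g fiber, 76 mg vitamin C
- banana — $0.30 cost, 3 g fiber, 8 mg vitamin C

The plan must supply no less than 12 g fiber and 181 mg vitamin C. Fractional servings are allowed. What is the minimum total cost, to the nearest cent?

At the optimum either one food covers both requirements or two foods hit both targets exactly; no other combination can be cheaper.
orange only: max(12/4, 181/76) = 3 servings → $2.40.
banana only: max(12/3, 181/8) = 22.62 servings → $6.79.
orange + banana with both tight: 2.281 servings and 0.9592 servings → $2.11.
Cheapest feasible corner: $2.11.

$2.11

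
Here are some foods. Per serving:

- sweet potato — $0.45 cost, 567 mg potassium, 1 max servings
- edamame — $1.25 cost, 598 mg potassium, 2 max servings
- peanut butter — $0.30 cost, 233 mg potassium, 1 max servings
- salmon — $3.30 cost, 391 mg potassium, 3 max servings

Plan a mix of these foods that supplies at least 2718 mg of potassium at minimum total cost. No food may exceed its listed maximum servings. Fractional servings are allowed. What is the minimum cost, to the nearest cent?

$9.34

Cost per mg of potassium: sweet potato $0.0008, peanut butter $0.0013, edamame $0.0021, salmon $0.0084.
Take 1 serving of sweet potato: +567.0 mg potassium for $0.45 (total $0.45, still need 2151.0 mg).
Take 1 serving of peanut butter: +233.0 mg potassium for $0.30 (total $0.75, still need 1918.0 mg).
Take 2 servings of edamame: +1196.0 mg potassium for $2.50 (total $3.25, still need 722.0 mg).
Take 1.847 servings of salmon: +722.0 mg potassium for $6.09 (total $9.34, still need 0.0 mg).
Filling from the cheapest source first is optimal under one linear minimum: $9.34.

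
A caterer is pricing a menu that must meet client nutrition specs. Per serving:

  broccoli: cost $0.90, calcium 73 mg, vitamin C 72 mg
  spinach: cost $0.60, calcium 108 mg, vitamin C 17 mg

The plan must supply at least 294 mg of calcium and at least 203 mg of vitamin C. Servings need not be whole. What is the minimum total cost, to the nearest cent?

The cheapest plan sits at a corner of the feasible region — with two constraints it uses at most two foods.
broccoli only: max(294/73, 203/72) = 4.027 servings → $3.62.
spinach only: max(294/108, 203/17) = 11.94 servings → $7.16.
broccoli + spinach with both tight: 2.59 servings and 0.9715 servings → $2.91.
So the least-cost plan costs $2.91.

$2.91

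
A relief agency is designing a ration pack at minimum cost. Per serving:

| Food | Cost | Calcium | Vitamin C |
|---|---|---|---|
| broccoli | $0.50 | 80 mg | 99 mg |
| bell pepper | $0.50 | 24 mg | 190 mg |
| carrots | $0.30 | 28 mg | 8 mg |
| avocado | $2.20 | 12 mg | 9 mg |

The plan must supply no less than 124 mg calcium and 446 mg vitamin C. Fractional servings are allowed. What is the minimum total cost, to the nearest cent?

This is a tiny linear program; its minimum lies at a vertex of the feasible set. List the vertices and price them.
broccoli only: max(124/80, 446/99) = 4.505 servings → $2.25.
bell pepper only: max(124/24, 446/190) = 5.167 servings → $2.58.
carrots only: max(124/28, 446/8) = 55.75 servings → $16.73.
avocado only: max(124/12, 446/9) = 49.56 servings → $109.02.
broccoli + bell pepper with both tight: 1.002 servings and 1.825 servings → $1.41.
broccoli + carrots: the both-tight solution has a negative serving — not a feasible corner.
broccoli + avocado: intersection lies outside the first quadrant.
bell pepper + carrots with both tight: 2.242 servings and 2.507 servings → $1.87.
bell pepper + avocado with both tight: 2.052 servings and 6.229 servings → $14.73.
carrots + avocado: the both-tight solution has a negative serving — not a feasible corner.
Cheapest feasible corner: $1.41.

$1.41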